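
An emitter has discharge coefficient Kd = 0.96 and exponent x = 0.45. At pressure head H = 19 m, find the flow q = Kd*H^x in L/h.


q = Kd * H^x = 0.96 * 19^0.45 = 0.96 * 3.762176

3.6117 L/h


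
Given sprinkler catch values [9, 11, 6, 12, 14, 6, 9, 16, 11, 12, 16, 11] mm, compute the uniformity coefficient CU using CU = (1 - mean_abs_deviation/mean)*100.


mean = 11.083333 mm
MAD = 2.430556 mm
CU = (1 - 2.430556/11.083333)*100

78.0702 %


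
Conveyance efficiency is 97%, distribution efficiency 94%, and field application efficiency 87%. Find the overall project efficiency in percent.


Ec = 0.97, Eb = 0.94, Ea = 0.87
E = 0.97 * 0.94 * 0.87 * 100 = 79.3266%

79.3266 %


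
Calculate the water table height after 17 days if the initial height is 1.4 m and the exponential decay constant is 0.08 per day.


m = m0 * exp(-k*t)
m = 1.4 * exp(-0.08 * 17)
m = 1.4 * exp(-1.3600)

0.3593 m


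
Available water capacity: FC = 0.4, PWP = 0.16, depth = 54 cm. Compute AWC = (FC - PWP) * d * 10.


AWC = (FC - PWP) * d * 10
AWC = (0.4 - 0.16) * 54 * 10
AWC = 0.2400 * 54 * 10

129.6000 mm


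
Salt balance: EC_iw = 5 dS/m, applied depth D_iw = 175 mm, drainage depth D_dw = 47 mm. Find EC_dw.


EC_dw = EC_iw * D_iw / D_dw
EC_dw = 5 * 175 / 47
EC_dw = 875 / 47

18.6170 dS/m


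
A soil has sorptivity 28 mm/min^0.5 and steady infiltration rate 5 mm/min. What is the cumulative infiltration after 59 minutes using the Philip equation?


F = S*sqrt(t) + A*t
F = 28*sqrt(59) + 5*59
F = 28*7.681146 + 295

510.0721 mm


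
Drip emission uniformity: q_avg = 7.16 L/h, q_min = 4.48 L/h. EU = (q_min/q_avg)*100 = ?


EU = (q_min/q_avg)*100 = (4.48/7.16)*100 = 62.5698%

62.5698 %


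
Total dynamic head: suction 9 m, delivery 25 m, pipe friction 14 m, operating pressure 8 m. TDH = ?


TDH = Hs + Hd + hf + Hp = 9 + 25 + 14 + 8 = 56

56 m


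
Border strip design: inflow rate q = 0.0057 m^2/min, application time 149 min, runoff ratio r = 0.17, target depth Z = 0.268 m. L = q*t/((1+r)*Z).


L = q*t/((1+r)*Z)
L = 0.0057*149/((1+0.17)*0.268)
L = 0.8493/0.31356

2.7086 m


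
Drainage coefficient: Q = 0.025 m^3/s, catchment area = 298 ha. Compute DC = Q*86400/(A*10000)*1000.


DC = Q * 86400 / (A * 10000) * 1000
DC = 0.025 * 86400 / (298 * 10000) * 1000
DC = 2160000.0000 / 2980000

0.7248 mm/day


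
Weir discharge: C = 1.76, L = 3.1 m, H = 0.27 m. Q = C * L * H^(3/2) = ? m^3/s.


Q = C * L * H^(3/2) = 1.76 * 3.1 * 0.27^1.5 = 1.76 * 3.1 * 0.140296

0.7655 m^3/s


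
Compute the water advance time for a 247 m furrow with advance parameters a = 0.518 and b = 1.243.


t = (L/a)^(1/b)
t = (247/0.518)^(1/1.243)
t = 476.833977^(1/1.243)

142.8106 min


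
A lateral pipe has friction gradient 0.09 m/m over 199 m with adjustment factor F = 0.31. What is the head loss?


hf = J * L * F = 0.09 * 199 * 0.31 = 5.5521 m

5.5521 m


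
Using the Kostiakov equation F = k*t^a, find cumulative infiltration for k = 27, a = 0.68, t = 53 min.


F = k * t^a = 27 * 53^0.68
F = 27 * 14.876734

401.6718 mm


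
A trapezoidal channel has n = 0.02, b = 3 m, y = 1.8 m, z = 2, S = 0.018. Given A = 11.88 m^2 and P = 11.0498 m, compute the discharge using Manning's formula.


R = A/P = 11.88/11.0498 = 1.075133
Q = (1/0.02) * 11.88 * 1.075133^(2/3) * 0.018^0.5

83.6368 m^3/s


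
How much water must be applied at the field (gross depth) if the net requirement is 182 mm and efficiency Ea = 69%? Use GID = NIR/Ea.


Ea = 69% = 0.69
GID = NIR / Ea = 182 / 0.69 = 263.7681 mm

263.7681 mm


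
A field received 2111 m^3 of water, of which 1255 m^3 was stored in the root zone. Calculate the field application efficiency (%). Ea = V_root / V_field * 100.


Ea = V_root / V_field * 100 = 1255 / 2111 * 100 = 59.4505%

59.4505 %


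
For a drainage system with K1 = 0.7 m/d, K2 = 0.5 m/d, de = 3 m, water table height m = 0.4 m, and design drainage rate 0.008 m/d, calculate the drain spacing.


S^2 = 8*K2*de*m/q + 4*K1*m^2/q
S^2 = 8*0.5*3*0.4/0.008 + 4*0.7*0.4^2/0.008
S = sqrt(656.0000)

25.6125 m


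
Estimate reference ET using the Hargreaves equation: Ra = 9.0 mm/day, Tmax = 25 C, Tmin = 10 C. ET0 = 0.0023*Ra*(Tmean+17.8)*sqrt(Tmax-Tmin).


Tmean = (Tmax + Tmin)/2 = (25 + 10)/2 = 17.5
ET0 = 0.0023 * 9.0 * (17.5 + 17.8) * sqrt(25 - 10)
ET0 = 0.0023 * 9.0 * 35.3 * 3.872983

2.8300 mm/day


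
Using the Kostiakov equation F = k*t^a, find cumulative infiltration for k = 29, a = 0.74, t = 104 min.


F = k * t^a = 29 * 104^0.74
F = 29 * 31.088851

901.5767 mm


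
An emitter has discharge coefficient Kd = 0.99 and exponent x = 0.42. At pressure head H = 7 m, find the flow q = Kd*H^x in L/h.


q = Kd * H^x = 0.99 * 7^0.42 = 0.99 * 2.264338

2.2417 L/h


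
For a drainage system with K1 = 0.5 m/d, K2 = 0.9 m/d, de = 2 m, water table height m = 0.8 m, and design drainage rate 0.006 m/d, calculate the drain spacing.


S^2 = 8*K2*de*m/q + 4*K1*m^2/q
S^2 = 8*0.9*2*0.8/0.006 + 4*0.5*0.8^2/0.006
S = sqrt(2133.3333)

46.1880 m


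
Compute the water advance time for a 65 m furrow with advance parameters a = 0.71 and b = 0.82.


t = (L/a)^(1/b)
t = (65/0.71)^(1/0.82)
t = 91.549296^(1/0.82)

246.7529 min


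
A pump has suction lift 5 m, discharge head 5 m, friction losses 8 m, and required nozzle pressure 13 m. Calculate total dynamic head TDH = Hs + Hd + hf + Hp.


TDH = Hs + Hd + hf + Hp = 5 + 5 + 8 + 13 = 31

31 m


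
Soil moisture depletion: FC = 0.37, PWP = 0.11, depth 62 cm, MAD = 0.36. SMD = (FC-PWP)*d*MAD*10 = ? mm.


SMD = (FC - PWP) * d * MAD * 10
SMD = (0.37 - 0.11) * 62 * 0.36 * 10
SMD = 0.2600 * 62 * 0.36 * 10

58.0320 mm


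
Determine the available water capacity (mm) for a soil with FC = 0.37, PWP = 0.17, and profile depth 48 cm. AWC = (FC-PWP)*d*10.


AWC = (FC - PWP) * d * 10
AWC = (0.37 - 0.17) * 48 * 10
AWC = 0.2000 * 48 * 10

96.0000 mm


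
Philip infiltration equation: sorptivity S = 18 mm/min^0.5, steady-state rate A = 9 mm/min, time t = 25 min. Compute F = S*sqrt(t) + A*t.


F = S*sqrt(t) + A*t
F = 18*sqrt(25) + 9*25
F = 18*5.000000 + 225

315.0000 mm


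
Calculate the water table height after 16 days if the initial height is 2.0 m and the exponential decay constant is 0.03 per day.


m = m0 * exp(-k*t)
m = 2.0 * exp(-0.03 * 16)
m = 2.0 * exp(-0.4800)

1.2376 m


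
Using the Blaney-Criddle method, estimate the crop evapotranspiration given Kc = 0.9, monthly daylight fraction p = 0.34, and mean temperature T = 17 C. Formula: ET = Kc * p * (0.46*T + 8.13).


ET = Kc * p * (0.46*T + 8.13)
ET = 0.9 * 0.34 * (0.46*17 + 8.13)
ET = 0.9 * 0.34 * 15.9500

4.8807 mm/day


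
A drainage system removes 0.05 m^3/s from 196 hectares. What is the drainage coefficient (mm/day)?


DC = Q * 86400 / (A * 10000) * 1000
DC = 0.05 * 86400 / (196 * 10000) * 1000
DC = 4320000.0000 / 1960000

2.2041 mm/day


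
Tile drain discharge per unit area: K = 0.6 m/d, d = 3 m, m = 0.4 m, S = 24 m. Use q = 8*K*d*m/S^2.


q = 8*K*d*m/S^2
q = 8*0.6*3*0.4/24^2
q = 5.7600 / 576

0.0100 m/d


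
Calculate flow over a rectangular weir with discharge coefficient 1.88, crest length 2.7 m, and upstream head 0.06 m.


Q = C * L * H^(3/2) = 1.88 * 2.7 * 0.06^1.5 = 1.88 * 2.7 * 0.014697

0.0746 m^3/s


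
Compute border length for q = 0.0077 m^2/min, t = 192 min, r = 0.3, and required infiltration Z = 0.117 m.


L = q*t/((1+r)*Z)
L = 0.0077*192/((1+0.3)*0.117)
L = 1.4784/0.1521

9.7199 m


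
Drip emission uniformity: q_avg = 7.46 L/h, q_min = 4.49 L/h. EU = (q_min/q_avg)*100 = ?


EU = (q_min/q_avg)*100 = (4.49/7.46)*100 = 60.1877%

60.1877 %


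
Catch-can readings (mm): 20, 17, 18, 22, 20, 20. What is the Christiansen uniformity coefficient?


mean = 19.500000 mm
MAD = 1.333333 mm
CU = (1 - 1.333333/19.500000)*100

93.1624 %


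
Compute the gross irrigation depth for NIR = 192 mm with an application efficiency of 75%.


Ea = 75% = 0.75
GID = NIR / Ea = 192 / 0.75 = 256.0000 mm

256.0000 mm


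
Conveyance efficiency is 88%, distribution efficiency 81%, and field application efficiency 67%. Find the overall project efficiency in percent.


Ec = 0.88, Eb = 0.81, Ea = 0.67
E = 0.88 * 0.81 * 0.67 * 100 = 47.7576%

47.7576 %


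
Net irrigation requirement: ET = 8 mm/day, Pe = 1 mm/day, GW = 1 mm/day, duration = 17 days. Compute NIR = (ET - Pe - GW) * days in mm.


Daily deficit = ET - Pe - GW = 8 - 1 - 1 = 6 mm/day
NIR = 6 * 17 = 102 mm

102.0000 mm


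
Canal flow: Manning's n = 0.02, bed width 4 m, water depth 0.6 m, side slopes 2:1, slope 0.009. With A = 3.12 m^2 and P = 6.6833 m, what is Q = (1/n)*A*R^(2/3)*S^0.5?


R = A/P = 3.12/6.6833 = 0.466835
Q = (1/0.02) * 3.12 * 0.466835^(2/3) * 0.009^0.5

8.9061 m^3/s


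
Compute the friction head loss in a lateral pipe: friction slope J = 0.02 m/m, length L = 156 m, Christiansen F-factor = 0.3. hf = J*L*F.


hf = J * L * F = 0.02 * 156 * 0.3 = 0.9360 m

0.9360 m


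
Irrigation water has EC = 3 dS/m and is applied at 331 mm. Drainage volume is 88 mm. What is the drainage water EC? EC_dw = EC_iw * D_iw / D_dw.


EC_dw = EC_iw * D_iw / D_dw
EC_dw = 3 * 331 / 88
EC_dw = 993 / 88

11.2841 dS/m


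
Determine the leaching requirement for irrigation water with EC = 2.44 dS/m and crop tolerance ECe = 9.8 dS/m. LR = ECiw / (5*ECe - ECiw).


LR = ECiw / (5*ECe - ECiw)
LR = 2.44 / (5*9.8 - 2.44)
LR = 2.44 / 46.5600

0.0524


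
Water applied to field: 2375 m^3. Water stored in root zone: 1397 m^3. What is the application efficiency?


Ea = V_root / V_field * 100 = 1397 / 2375 * 100 = 58.8211%

58.8211 %


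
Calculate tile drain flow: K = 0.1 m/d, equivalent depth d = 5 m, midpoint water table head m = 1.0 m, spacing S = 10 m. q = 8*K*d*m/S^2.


q = 8*K*d*m/S^2
q = 8*0.1*5*1.0/10^2
q = 4.0000 / 100

0.0400 m/d


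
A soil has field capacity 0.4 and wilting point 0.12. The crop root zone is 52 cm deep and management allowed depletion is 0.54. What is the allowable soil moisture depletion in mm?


SMD = (FC - PWP) * d * MAD * 10
SMD = (0.4 - 0.12) * 52 * 0.54 * 10
SMD = 0.2800 * 52 * 0.54 * 10

78.6240 mm


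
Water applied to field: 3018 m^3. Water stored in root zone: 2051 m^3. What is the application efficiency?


Ea = V_root / V_field * 100 = 2051 / 3018 * 100 = 67.9589%

67.9589 %


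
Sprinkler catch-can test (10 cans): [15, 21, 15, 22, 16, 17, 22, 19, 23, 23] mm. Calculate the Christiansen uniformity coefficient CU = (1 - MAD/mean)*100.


mean = 19.300000 mm
MAD = 2.900000 mm
CU = (1 - 2.900000/19.300000)*100

84.9741 %


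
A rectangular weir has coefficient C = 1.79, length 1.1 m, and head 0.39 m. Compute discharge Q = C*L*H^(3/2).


Q = C * L * H^(3/2) = 1.79 * 1.1 * 0.39^1.5 = 1.79 * 1.1 * 0.243555

0.4796 m^3/s


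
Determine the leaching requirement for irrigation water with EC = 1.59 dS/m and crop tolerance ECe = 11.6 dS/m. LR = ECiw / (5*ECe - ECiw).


LR = ECiw / (5*ECe - ECiw)
LR = 1.59 / (5*11.6 - 1.59)
LR = 1.59 / 56.4100

0.0282


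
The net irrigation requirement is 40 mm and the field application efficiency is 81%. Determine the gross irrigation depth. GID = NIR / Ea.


Ea = 81% = 0.81
GID = NIR / Ea = 40 / 0.81 = 49.3827 mm

49.3827 mm


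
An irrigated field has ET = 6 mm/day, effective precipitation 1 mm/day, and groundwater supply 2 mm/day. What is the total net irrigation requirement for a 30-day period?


Daily deficit = ET - Pe - GW = 6 - 1 - 2 = 3 mm/day
NIR = 3 * 30 = 90 mm

90.0000 mm


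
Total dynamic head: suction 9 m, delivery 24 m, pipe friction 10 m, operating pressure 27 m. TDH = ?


TDH = Hs + Hd + hf + Hp = 9 + 24 + 10 + 27 = 70

70 m


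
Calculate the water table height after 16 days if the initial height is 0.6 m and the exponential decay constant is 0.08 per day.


m = m0 * exp(-k*t)
m = 0.6 * exp(-0.08 * 16)
m = 0.6 * exp(-1.2800)

0.1668 m


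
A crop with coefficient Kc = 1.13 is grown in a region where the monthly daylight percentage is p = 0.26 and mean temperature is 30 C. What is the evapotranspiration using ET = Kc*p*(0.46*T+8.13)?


ET = Kc * p * (0.46*T + 8.13)
ET = 1.13 * 0.26 * (0.46*30 + 8.13)
ET = 1.13 * 0.26 * 21.9300

6.4430 mm/day


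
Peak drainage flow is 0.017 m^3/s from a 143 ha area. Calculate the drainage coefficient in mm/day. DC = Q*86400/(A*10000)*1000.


DC = Q * 86400 / (A * 10000) * 1000
DC = 0.017 * 86400 / (143 * 10000) * 1000
DC = 1468800.0000 / 1430000

1.0271 mm/day


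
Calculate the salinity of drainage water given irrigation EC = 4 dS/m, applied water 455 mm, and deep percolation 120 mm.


EC_dw = EC_iw * D_iw / D_dw
EC_dw = 4 * 455 / 120
EC_dw = 1820 / 120

15.1667 dS/m


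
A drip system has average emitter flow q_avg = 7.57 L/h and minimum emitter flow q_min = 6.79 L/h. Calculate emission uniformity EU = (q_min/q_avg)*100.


EU = (q_min/q_avg)*100 = (6.79/7.57)*100 = 89.6962%

89.6962 %


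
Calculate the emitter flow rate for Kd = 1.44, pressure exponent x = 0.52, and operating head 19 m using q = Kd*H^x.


q = Kd * H^x = 1.44 * 19^0.52 = 1.44 * 4.623298

6.6575 L/h


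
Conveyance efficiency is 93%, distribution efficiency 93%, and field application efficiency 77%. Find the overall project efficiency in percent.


Ec = 0.93, Eb = 0.93, Ea = 0.77
E = 0.93 * 0.93 * 0.77 * 100 = 66.5973%

66.5973 %


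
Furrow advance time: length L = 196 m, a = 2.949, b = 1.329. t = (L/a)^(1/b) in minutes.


t = (L/a)^(1/b)
t = (196/2.949)^(1/1.329)
t = 66.463208^(1/1.329)

23.5176 min


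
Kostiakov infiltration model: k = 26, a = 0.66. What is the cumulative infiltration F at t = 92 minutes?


F = k * t^a = 26 * 92^0.66
F = 26 * 19.774248

514.1304 mm


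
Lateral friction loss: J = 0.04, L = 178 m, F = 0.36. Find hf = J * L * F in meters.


hf = J * L * F = 0.04 * 178 * 0.36 = 2.5632 m

2.5632 m


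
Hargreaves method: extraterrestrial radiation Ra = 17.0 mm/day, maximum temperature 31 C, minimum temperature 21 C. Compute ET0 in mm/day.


Tmean = (Tmax + Tmin)/2 = (31 + 21)/2 = 26.0
ET0 = 0.0023 * 17.0 * (26.0 + 17.8) * sqrt(31 - 21)
ET0 = 0.0023 * 17.0 * 43.8 * 3.162278

5.4157 mm/day


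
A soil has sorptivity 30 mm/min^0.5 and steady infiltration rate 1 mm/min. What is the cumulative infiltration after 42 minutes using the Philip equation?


F = S*sqrt(t) + A*t
F = 30*sqrt(42) + 1*42
F = 30*6.480741 + 42

236.4222 mm


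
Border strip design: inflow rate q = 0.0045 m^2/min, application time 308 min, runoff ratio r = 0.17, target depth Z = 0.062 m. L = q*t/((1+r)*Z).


L = q*t/((1+r)*Z)
L = 0.0045*308/((1+0.17)*0.062)
L = 1.386/0.07254

19.1067 m


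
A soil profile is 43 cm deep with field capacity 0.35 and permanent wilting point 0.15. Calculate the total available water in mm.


AWC = (FC - PWP) * d * 10
AWC = (0.35 - 0.15) * 43 * 10
AWC = 0.2000 * 43 * 10

86.0000 mm


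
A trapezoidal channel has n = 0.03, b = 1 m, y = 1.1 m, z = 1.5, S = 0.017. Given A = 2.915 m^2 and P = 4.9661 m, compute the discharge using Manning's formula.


R = A/P = 2.915/4.9661 = 0.586980
Q = (1/0.03) * 2.915 * 0.586980^(2/3) * 0.017^0.5

8.8816 m^3/s


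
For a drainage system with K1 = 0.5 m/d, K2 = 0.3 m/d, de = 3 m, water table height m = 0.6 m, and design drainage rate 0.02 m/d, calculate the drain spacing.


S^2 = 8*K2*de*m/q + 4*K1*m^2/q
S^2 = 8*0.3*3*0.6/0.02 + 4*0.5*0.6^2/0.02
S = sqrt(252.0000)

15.8745 m


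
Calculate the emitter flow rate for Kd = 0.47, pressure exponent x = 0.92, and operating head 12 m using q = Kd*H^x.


q = Kd * H^x = 0.47 * 12^0.92 = 0.47 * 9.836639

4.6232 L/h


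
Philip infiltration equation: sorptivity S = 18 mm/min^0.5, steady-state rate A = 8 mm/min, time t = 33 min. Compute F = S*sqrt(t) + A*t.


F = S*sqrt(t) + A*t
F = 18*sqrt(33) + 8*33
F = 18*5.744563 + 264

367.4021 mm


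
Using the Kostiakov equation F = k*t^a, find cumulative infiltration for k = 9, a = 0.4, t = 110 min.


F = k * t^a = 9 * 110^0.4
F = 9 * 6.554764

58.9929 mm


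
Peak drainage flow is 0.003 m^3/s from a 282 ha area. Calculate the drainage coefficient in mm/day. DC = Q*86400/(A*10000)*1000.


DC = Q * 86400 / (A * 10000) * 1000
DC = 0.003 * 86400 / (282 * 10000) * 1000
DC = 259200.0000 / 2820000

0.0919 mm/day


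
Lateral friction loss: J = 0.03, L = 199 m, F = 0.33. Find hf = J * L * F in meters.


hf = J * L * F = 0.03 * 199 * 0.33 = 1.9701 m

1.9701 m


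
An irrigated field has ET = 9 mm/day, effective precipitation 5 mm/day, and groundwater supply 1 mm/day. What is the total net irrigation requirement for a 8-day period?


Daily deficit = ET - Pe - GW = 9 - 5 - 1 = 3 mm/day
NIR = 3 * 8 = 24 mm

24.0000 mm


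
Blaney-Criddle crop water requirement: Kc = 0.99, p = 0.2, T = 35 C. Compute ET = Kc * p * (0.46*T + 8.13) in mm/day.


ET = Kc * p * (0.46*T + 8.13)
ET = 0.99 * 0.2 * (0.46*35 + 8.13)
ET = 0.99 * 0.2 * 24.2300

4.7975 mm/day


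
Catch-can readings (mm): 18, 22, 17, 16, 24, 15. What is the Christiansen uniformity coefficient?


mean = 18.666667 mm
MAD = 2.888889 mm
CU = (1 - 2.888889/18.666667)*100

84.5238 %


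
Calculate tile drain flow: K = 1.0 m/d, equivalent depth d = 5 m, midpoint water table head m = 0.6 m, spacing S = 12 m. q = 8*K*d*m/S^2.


q = 8*K*d*m/S^2
q = 8*1.0*5*0.6/12^2
q = 24.0000 / 144

0.1667 m/d


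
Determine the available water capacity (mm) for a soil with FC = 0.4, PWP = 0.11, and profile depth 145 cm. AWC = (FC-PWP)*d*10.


AWC = (FC - PWP) * d * 10
AWC = (0.4 - 0.11) * 145 * 10
AWC = 0.2900 * 145 * 10

420.5000 mm


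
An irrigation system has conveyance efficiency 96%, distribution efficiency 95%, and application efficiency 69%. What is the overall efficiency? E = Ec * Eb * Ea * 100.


Ec = 0.96, Eb = 0.95, Ea = 0.69
E = 0.96 * 0.95 * 0.69 * 100 = 62.9280%

62.9280 %


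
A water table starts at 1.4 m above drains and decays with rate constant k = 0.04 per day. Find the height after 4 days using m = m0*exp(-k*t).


m = m0 * exp(-k*t)
m = 1.4 * exp(-0.04 * 4)
m = 1.4 * exp(-0.1600)

1.1930 m


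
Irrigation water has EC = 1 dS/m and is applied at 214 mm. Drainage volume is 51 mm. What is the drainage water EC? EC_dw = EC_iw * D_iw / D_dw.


EC_dw = EC_iw * D_iw / D_dw
EC_dw = 1 * 214 / 51
EC_dw = 214 / 51

4.1961 dS/m


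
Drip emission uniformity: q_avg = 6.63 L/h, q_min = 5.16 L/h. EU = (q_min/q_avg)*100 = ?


EU = (q_min/q_avg)*100 = (5.16/6.63)*100 = 77.8281%

77.8281 %


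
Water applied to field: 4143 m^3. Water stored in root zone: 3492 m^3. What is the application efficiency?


Ea = V_root / V_field * 100 = 3492 / 4143 * 100 = 84.2867%

84.2867 %


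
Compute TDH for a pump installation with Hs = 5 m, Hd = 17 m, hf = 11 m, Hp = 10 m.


TDH = Hs + Hd + hf + Hp = 5 + 17 + 11 + 10 = 43

43 m


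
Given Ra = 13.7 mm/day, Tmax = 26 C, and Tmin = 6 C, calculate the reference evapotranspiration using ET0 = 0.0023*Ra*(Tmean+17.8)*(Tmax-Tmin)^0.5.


Tmean = (Tmax + Tmin)/2 = (26 + 6)/2 = 16.0
ET0 = 0.0023 * 13.7 * (16.0 + 17.8) * sqrt(26 - 6)
ET0 = 0.0023 * 13.7 * 33.8 * 4.472136

4.7630 mm/day


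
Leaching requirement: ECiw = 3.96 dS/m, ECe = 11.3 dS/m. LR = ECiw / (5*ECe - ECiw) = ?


LR = ECiw / (5*ECe - ECiw)
LR = 3.96 / (5*11.3 - 3.96)
LR = 3.96 / 52.5400

0.0754


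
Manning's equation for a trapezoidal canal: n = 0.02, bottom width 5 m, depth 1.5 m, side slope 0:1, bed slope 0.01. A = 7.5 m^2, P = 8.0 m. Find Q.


R = A/P = 7.5/8.0 = 0.937500
Q = (1/0.02) * 7.5 * 0.937500^(2/3) * 0.01^0.5

35.9208 m^3/s


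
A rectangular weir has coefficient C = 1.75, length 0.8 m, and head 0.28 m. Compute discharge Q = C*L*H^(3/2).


Q = C * L * H^(3/2) = 1.75 * 0.8 * 0.28^1.5 = 1.75 * 0.8 * 0.148162

0.2074 m^3/s


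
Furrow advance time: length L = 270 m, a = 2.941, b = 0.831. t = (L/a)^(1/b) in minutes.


t = (L/a)^(1/b)
t = (270/2.941)^(1/0.831)
t = 91.805508^(1/0.831)

230.1740 min


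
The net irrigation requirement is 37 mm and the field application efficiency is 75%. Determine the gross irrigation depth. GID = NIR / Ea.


Ea = 75% = 0.75
GID = NIR / Ea = 37 / 0.75 = 49.3333 mm

49.3333 mm


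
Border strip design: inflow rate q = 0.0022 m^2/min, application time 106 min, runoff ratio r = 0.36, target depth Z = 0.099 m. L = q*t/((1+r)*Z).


L = q*t/((1+r)*Z)
L = 0.0022*106/((1+0.36)*0.099)
L = 0.2332/0.13464

1.7320 m


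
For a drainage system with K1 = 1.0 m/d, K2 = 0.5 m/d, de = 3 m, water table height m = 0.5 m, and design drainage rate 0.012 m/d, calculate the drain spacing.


S^2 = 8*K2*de*m/q + 4*K1*m^2/q
S^2 = 8*0.5*3*0.5/0.012 + 4*1.0*0.5^2/0.012
S = sqrt(583.3333)

24.1523 m


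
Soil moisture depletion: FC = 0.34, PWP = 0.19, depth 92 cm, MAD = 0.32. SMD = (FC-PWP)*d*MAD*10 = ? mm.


SMD = (FC - PWP) * d * MAD * 10
SMD = (0.34 - 0.19) * 92 * 0.32 * 10
SMD = 0.1500 * 92 * 0.32 * 10

44.1600 mm


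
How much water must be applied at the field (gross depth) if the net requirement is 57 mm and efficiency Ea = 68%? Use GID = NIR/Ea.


Ea = 68% = 0.68
GID = NIR / Ea = 57 / 0.68 = 83.8235 mm

83.8235 mm


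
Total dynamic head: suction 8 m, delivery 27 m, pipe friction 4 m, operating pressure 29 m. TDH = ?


TDH = Hs + Hd + hf + Hp = 8 + 27 + 4 + 29 = 68

68 m


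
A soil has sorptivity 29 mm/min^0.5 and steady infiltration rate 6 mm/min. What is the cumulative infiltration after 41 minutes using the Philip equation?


F = S*sqrt(t) + A*t
F = 29*sqrt(41) + 6*41
F = 29*6.403124 + 246

431.6906 mm


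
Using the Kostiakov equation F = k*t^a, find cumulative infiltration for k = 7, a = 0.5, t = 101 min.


F = k * t^a = 7 * 101^0.5
F = 7 * 10.049876

70.3491 mm


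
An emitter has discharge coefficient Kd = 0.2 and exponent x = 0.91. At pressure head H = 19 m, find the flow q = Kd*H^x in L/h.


q = Kd * H^x = 0.2 * 19^0.91 = 0.2 * 14.576920

2.9154 L/h


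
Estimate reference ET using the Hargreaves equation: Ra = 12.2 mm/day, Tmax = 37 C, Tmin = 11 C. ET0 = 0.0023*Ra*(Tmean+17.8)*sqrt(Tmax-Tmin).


Tmean = (Tmax + Tmin)/2 = (37 + 11)/2 = 24.0
ET0 = 0.0023 * 12.2 * (24.0 + 17.8) * sqrt(37 - 11)
ET0 = 0.0023 * 12.2 * 41.8 * 5.099020

5.9807 mm/day


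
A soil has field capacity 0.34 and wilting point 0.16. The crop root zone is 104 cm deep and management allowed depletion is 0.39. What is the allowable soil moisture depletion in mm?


SMD = (FC - PWP) * d * MAD * 10
SMD = (0.34 - 0.16) * 104 * 0.39 * 10
SMD = 0.1800 * 104 * 0.39 * 10

73.0080 mm


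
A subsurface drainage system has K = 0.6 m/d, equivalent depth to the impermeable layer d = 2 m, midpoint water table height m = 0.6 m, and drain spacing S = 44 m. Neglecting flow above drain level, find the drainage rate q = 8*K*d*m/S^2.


q = 8*K*d*m/S^2
q = 8*0.6*2*0.6/44^2
q = 5.7600 / 1936

0.0030 m/d


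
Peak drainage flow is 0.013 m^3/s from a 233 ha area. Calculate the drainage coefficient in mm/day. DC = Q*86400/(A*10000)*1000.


DC = Q * 86400 / (A * 10000) * 1000
DC = 0.013 * 86400 / (233 * 10000) * 1000
DC = 1123200.0000 / 2330000

0.4821 mm/day


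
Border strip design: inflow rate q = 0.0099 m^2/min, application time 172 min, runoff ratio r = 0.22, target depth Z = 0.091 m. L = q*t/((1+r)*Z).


L = q*t/((1+r)*Z)
L = 0.0099*172/((1+0.22)*0.091)
L = 1.7028/0.11102

15.3378 m


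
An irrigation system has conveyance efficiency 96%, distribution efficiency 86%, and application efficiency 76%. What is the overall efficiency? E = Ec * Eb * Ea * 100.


Ec = 0.96, Eb = 0.86, Ea = 0.76
E = 0.96 * 0.86 * 0.76 * 100 = 62.7456%

62.7456 %


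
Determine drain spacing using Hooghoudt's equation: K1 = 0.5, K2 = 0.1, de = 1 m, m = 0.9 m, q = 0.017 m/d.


S^2 = 8*K2*de*m/q + 4*K1*m^2/q
S^2 = 8*0.1*1*0.9/0.017 + 4*0.5*0.9^2/0.017
S = sqrt(137.6471)

11.7323 m


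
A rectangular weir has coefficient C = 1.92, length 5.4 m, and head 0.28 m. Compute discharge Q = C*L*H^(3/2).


Q = C * L * H^(3/2) = 1.92 * 5.4 * 0.28^1.5 = 1.92 * 5.4 * 0.148162

1.5361 m^3/s


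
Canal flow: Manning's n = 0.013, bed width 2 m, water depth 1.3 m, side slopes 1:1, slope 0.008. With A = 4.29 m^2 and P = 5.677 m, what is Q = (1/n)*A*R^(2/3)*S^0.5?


R = A/P = 4.29/5.677 = 0.755681
Q = (1/0.013) * 4.29 * 0.755681^(2/3) * 0.008^0.5

24.4879 m^3/s


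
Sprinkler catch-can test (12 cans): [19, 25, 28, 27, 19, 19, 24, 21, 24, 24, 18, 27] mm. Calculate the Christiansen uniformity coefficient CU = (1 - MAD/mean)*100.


mean = 22.916667 mm
MAD = 3.097222 mm
CU = (1 - 3.097222/22.916667)*100

86.4848 %


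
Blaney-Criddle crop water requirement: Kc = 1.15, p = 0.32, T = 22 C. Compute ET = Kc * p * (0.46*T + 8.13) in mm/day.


ET = Kc * p * (0.46*T + 8.13)
ET = 1.15 * 0.32 * (0.46*22 + 8.13)
ET = 1.15 * 0.32 * 18.2500

6.7160 mm/day


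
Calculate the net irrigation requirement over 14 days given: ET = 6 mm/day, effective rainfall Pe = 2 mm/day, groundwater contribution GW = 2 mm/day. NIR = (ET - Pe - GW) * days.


Daily deficit = ET - Pe - GW = 6 - 2 - 2 = 2 mm/day
NIR = 2 * 14 = 28 mm

28.0000 mm


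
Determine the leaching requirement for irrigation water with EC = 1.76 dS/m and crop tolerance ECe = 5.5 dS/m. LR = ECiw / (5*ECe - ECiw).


LR = ECiw / (5*ECe - ECiw)
LR = 1.76 / (5*5.5 - 1.76)
LR = 1.76 / 25.7400

0.0684


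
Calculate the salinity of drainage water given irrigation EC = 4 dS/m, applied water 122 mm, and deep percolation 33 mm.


EC_dw = EC_iw * D_iw / D_dw
EC_dw = 4 * 122 / 33
EC_dw = 488 / 33

14.7879 dS/m


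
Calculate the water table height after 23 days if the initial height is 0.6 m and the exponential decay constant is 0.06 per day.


m = m0 * exp(-k*t)
m = 0.6 * exp(-0.06 * 23)
m = 0.6 * exp(-1.3800)

0.1509 m


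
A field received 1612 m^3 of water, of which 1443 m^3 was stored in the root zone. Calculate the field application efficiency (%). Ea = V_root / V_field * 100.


Ea = V_root / V_field * 100 = 1443 / 1612 * 100 = 89.5161%

89.5161 %


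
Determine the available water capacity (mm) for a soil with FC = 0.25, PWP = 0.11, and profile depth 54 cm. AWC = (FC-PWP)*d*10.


AWC = (FC - PWP) * d * 10
AWC = (0.25 - 0.11) * 54 * 10
AWC = 0.1400 * 54 * 10

75.6000 mm


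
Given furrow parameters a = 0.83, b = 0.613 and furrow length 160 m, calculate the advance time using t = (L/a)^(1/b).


t = (L/a)^(1/b)
t = (160/0.83)^(1/0.613)
t = 192.771084^(1/0.613)

5341.1856 min


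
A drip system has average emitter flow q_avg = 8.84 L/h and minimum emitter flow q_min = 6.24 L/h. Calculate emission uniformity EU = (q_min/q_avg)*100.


EU = (q_min/q_avg)*100 = (6.24/8.84)*100 = 70.5882%

70.5882 %


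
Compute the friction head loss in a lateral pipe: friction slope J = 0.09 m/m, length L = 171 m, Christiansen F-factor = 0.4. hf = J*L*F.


hf = J * L * F = 0.09 * 171 * 0.4 = 6.1560 m

6.1560 m


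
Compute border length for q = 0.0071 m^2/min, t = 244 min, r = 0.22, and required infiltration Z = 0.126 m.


L = q*t/((1+r)*Z)
L = 0.0071*244/((1+0.22)*0.126)
L = 1.7324/0.15372

11.2698 m


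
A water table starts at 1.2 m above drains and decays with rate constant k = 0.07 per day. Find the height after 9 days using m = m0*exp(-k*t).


m = m0 * exp(-k*t)
m = 1.2 * exp(-0.07 * 9)
m = 1.2 * exp(-0.6300)

0.6391 m


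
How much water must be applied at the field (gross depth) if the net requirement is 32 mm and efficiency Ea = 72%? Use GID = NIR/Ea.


Ea = 72% = 0.72
GID = NIR / Ea = 32 / 0.72 = 44.4444 mm

44.4444 mm


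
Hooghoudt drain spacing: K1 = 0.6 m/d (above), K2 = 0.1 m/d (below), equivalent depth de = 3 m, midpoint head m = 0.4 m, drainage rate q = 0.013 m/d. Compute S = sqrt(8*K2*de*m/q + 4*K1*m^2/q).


S^2 = 8*K2*de*m/q + 4*K1*m^2/q
S^2 = 8*0.1*3*0.4/0.013 + 4*0.6*0.4^2/0.013
S = sqrt(103.3846)

10.1678 m


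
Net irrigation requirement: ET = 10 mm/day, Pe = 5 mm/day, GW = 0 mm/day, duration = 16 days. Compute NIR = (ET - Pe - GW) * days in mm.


Daily deficit = ET - Pe - GW = 10 - 5 - 0 = 5 mm/day
NIR = 5 * 16 = 80 mm

80.0000 mm


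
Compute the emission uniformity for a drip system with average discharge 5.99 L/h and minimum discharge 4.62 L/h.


EU = (q_min/q_avg)*100 = (4.62/5.99)*100 = 77.1285%

77.1285 %


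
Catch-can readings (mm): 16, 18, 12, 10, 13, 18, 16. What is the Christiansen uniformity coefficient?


mean = 14.714286 mm
MAD = 2.612245 mm
CU = (1 - 2.612245/14.714286)*100

82.2469 %


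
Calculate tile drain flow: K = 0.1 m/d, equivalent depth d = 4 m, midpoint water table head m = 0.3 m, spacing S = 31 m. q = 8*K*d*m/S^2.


q = 8*K*d*m/S^2
q = 8*0.1*4*0.3/31^2
q = 0.9600 / 961

9.9896e-04 m/d


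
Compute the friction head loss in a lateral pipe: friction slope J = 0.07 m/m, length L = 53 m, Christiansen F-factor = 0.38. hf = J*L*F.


hf = J * L * F = 0.07 * 53 * 0.38 = 1.4098 m

1.4098 m


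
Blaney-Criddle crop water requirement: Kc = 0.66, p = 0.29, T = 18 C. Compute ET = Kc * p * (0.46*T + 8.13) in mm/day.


ET = Kc * p * (0.46*T + 8.13)
ET = 0.66 * 0.29 * (0.46*18 + 8.13)
ET = 0.66 * 0.29 * 16.4100

3.1409 mm/day


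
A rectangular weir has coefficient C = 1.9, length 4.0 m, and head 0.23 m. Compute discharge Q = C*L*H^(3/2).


Q = C * L * H^(3/2) = 1.9 * 4.0 * 0.23^1.5 = 1.9 * 4.0 * 0.110304

0.8383 m^3/s


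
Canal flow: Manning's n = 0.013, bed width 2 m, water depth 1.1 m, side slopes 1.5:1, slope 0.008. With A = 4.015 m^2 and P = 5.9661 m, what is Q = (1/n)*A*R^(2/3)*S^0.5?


R = A/P = 4.015/5.9661 = 0.672969
Q = (1/0.013) * 4.015 * 0.672969^(2/3) * 0.008^0.5

21.2137 m^3/s


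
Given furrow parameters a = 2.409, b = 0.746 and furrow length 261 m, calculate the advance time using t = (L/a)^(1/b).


t = (L/a)^(1/b)
t = (261/2.409)^(1/0.746)
t = 108.343711^(1/0.746)

534.0955 min


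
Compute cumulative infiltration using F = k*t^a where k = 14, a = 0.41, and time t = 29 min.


F = k * t^a = 14 * 29^0.41
F = 14 * 3.977253

55.6815 mm


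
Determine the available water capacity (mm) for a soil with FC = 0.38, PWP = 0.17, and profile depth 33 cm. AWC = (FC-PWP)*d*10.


AWC = (FC - PWP) * d * 10
AWC = (0.38 - 0.17) * 33 * 10
AWC = 0.2100 * 33 * 10

69.3000 mm


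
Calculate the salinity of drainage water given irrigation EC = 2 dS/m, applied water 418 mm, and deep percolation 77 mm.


EC_dw = EC_iw * D_iw / D_dw
EC_dw = 2 * 418 / 77
EC_dw = 836 / 77

10.8571 dS/m


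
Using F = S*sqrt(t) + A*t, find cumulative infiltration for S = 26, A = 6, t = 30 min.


F = S*sqrt(t) + A*t
F = 26*sqrt(30) + 6*30
F = 26*5.477226 + 180

322.4079 mm


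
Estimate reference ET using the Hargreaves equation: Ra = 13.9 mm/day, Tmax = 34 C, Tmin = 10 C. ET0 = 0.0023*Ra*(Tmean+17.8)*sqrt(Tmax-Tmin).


Tmean = (Tmax + Tmin)/2 = (34 + 10)/2 = 22.0
ET0 = 0.0023 * 13.9 * (22.0 + 17.8) * sqrt(34 - 10)
ET0 = 0.0023 * 13.9 * 39.8 * 4.898979

6.2335 mm/day


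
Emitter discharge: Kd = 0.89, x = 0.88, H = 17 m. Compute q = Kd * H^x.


q = Kd * H^x = 0.89 * 17^0.88 = 0.89 * 12.100270

10.7692 L/h


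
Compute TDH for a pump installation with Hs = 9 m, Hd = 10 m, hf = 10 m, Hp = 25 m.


TDH = Hs + Hd + hf + Hp = 9 + 10 + 10 + 25 = 54

54 m


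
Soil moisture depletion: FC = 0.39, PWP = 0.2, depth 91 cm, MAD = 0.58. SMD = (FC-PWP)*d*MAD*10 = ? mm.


SMD = (FC - PWP) * d * MAD * 10
SMD = (0.39 - 0.2) * 91 * 0.58 * 10
SMD = 0.1900 * 91 * 0.58 * 10

100.2820 mm


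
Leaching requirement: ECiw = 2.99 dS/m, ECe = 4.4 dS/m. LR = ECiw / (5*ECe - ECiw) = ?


LR = ECiw / (5*ECe - ECiw)
LR = 2.99 / (5*4.4 - 2.99)
LR = 2.99 / 19.0100

0.1573


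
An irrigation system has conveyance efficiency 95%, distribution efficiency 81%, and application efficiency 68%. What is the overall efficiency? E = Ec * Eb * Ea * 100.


Ec = 0.95, Eb = 0.81, Ea = 0.68
E = 0.95 * 0.81 * 0.68 * 100 = 52.3260%

52.3260 %


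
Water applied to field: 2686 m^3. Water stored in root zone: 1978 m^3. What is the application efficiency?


Ea = V_root / V_field * 100 = 1978 / 2686 * 100 = 73.6411%

73.6411 %


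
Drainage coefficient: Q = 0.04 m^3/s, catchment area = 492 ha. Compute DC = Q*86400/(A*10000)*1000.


DC = Q * 86400 / (A * 10000) * 1000
DC = 0.04 * 86400 / (492 * 10000) * 1000
DC = 3456000.0000 / 4920000

0.7024 mm/day


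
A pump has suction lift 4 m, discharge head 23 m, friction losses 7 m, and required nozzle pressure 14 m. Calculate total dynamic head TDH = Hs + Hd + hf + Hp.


TDH = Hs + Hd + hf + Hp = 4 + 23 + 7 + 14 = 48

48 m


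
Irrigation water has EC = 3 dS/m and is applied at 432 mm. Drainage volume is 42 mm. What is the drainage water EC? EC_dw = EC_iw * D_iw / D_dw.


EC_dw = EC_iw * D_iw / D_dw
EC_dw = 3 * 432 / 42
EC_dw = 1296 / 42

30.8571 dS/m


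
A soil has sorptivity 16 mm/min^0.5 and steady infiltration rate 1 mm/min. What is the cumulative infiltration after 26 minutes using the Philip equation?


F = S*sqrt(t) + A*t
F = 16*sqrt(26) + 1*26
F = 16*5.099020 + 26

107.5843 mm


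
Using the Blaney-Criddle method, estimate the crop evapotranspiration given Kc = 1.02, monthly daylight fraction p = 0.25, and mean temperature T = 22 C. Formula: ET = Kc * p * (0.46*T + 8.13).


ET = Kc * p * (0.46*T + 8.13)
ET = 1.02 * 0.25 * (0.46*22 + 8.13)
ET = 1.02 * 0.25 * 18.2500

4.6538 mm/day


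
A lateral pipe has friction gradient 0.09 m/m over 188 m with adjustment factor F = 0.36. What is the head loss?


hf = J * L * F = 0.09 * 188 * 0.36 = 6.0912 m

6.0912 m


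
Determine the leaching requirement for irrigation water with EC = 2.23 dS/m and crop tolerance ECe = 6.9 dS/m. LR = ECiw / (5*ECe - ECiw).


LR = ECiw / (5*ECe - ECiw)
LR = 2.23 / (5*6.9 - 2.23)
LR = 2.23 / 32.2700

0.0691


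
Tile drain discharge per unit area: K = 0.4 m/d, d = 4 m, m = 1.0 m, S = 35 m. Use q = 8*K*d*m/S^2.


q = 8*K*d*m/S^2
q = 8*0.4*4*1.0/35^2
q = 12.8000 / 1225

0.0104 m/d


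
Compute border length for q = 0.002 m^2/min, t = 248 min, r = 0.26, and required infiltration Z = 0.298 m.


L = q*t/((1+r)*Z)
L = 0.002*248/((1+0.26)*0.298)
L = 0.496/0.37548

1.3210 m


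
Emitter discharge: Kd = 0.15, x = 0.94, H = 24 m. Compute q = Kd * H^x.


q = Kd * H^x = 0.15 * 24^0.94 = 0.15 * 19.833464

2.9750 L/h


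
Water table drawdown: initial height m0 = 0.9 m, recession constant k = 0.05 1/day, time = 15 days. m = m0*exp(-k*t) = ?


m = m0 * exp(-k*t)
m = 0.9 * exp(-0.05 * 15)
m = 0.9 * exp(-0.7500)

0.4251 m


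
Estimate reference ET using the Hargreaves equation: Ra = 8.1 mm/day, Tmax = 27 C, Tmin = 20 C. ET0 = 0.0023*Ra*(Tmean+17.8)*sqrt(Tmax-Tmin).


Tmean = (Tmax + Tmin)/2 = (27 + 20)/2 = 23.5
ET0 = 0.0023 * 8.1 * (23.5 + 17.8) * sqrt(27 - 20)
ET0 = 0.0023 * 8.1 * 41.3 * 2.645751

2.0357 mm/day


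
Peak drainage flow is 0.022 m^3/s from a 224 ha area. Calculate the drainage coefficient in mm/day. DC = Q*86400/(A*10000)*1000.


DC = Q * 86400 / (A * 10000) * 1000
DC = 0.022 * 86400 / (224 * 10000) * 1000
DC = 1900800.0000 / 2240000

0.8486 mm/day


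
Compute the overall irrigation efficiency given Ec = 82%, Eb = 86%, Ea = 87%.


Ec = 0.82, Eb = 0.86, Ea = 0.87
E = 0.82 * 0.86 * 0.87 * 100 = 61.3524%

61.3524 %


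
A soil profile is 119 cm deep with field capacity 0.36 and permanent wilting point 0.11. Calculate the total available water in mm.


AWC = (FC - PWP) * d * 10
AWC = (0.36 - 0.11) * 119 * 10
AWC = 0.2500 * 119 * 10

297.5000 mm


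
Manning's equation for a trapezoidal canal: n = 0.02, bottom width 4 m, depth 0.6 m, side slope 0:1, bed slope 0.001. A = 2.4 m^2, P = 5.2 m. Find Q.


R = A/P = 2.4/5.2 = 0.461538
Q = (1/0.02) * 2.4 * 0.461538^(2/3) * 0.001^0.5

2.2663 m^3/s


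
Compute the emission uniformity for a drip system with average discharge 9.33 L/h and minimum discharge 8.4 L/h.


EU = (q_min/q_avg)*100 = (8.4/9.33)*100 = 90.0322%

90.0322 %


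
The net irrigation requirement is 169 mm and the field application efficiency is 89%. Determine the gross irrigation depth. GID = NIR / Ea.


Ea = 89% = 0.89
GID = NIR / Ea = 169 / 0.89 = 189.8876 mm

189.8876 mm


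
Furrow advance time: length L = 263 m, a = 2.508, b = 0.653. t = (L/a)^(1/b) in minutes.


t = (L/a)^(1/b)
t = (263/2.508)^(1/0.653)
t = 104.864434^(1/0.653)

1242.7308 min


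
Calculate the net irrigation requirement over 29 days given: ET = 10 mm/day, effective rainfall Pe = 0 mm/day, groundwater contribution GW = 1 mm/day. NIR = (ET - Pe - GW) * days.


Daily deficit = ET - Pe - GW = 10 - 0 - 1 = 9 mm/day
NIR = 9 * 29 = 261 mm

261.0000 mm


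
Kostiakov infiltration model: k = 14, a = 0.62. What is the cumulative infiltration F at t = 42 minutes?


F = k * t^a = 14 * 42^0.62
F = 14 * 10.148797

142.0832 mm


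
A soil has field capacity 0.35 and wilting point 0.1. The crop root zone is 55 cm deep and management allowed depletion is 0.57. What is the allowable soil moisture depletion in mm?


SMD = (FC - PWP) * d * MAD * 10
SMD = (0.35 - 0.1) * 55 * 0.57 * 10
SMD = 0.2500 * 55 * 0.57 * 10

78.3750 mm


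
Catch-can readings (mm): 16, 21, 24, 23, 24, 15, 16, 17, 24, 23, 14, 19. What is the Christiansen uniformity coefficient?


mean = 19.666667 mm
MAD = 3.500000 mm
CU = (1 - 3.500000/19.666667)*100

82.2034 %


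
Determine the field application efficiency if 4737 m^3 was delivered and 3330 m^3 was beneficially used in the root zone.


Ea = V_root / V_field * 100 = 3330 / 4737 * 100 = 70.2977%

70.2977 %


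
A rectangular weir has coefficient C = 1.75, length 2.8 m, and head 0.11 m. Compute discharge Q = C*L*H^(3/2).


Q = C * L * H^(3/2) = 1.75 * 2.8 * 0.11^1.5 = 1.75 * 2.8 * 0.036483

0.1788 m^3/s


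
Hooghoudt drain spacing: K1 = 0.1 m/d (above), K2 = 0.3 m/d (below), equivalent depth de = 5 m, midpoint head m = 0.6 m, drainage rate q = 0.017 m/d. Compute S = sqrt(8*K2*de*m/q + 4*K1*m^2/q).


S^2 = 8*K2*de*m/q + 4*K1*m^2/q
S^2 = 8*0.3*5*0.6/0.017 + 4*0.1*0.6^2/0.017
S = sqrt(432.0000)

20.7846 m


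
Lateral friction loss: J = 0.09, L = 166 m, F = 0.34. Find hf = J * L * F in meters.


hf = J * L * F = 0.09 * 166 * 0.34 = 5.0796 m

5.0796 m


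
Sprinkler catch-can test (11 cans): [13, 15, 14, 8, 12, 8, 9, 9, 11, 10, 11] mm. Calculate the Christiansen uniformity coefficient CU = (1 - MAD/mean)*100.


mean = 10.909091 mm
MAD = 1.917355 mm
CU = (1 - 1.917355/10.909091)*100

82.4242 %


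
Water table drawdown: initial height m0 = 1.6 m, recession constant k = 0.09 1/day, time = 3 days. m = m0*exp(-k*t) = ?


m = m0 * exp(-k*t)
m = 1.6 * exp(-0.09 * 3)
m = 1.6 * exp(-0.2700)

1.2214 m


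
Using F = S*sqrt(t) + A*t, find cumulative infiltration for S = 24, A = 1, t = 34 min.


F = S*sqrt(t) + A*t
F = 24*sqrt(34) + 1*34
F = 24*5.830952 + 34

173.9428 mm


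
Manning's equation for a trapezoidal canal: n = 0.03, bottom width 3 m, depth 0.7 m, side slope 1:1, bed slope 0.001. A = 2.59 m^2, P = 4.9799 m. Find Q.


R = A/P = 2.59/4.9799 = 0.520091
Q = (1/0.03) * 2.59 * 0.520091^(2/3) * 0.001^0.5

1.7656 m^3/s


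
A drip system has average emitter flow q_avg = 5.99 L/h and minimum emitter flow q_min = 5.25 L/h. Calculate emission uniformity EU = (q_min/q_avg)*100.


EU = (q_min/q_avg)*100 = (5.25/5.99)*100 = 87.6461%

87.6461 %


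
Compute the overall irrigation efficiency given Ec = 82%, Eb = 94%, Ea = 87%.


Ec = 0.82, Eb = 0.94, Ea = 0.87
E = 0.82 * 0.94 * 0.87 * 100 = 67.0596%

67.0596 %


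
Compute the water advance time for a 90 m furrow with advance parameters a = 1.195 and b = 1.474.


t = (L/a)^(1/b)
t = (90/1.195)^(1/1.474)
t = 75.313808^(1/1.474)

18.7638 min
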